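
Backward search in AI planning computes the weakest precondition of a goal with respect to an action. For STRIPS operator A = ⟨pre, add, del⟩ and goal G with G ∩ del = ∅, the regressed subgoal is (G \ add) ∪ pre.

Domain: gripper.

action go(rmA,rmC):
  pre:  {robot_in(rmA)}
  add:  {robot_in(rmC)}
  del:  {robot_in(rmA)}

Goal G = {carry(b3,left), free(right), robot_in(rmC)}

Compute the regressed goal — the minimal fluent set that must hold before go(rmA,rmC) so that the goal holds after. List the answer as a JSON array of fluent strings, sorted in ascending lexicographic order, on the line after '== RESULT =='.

Compute (G \ add) ∪ pre:
  G ∩ del = {}  (empty — regression defined)
  G \ add = {carry(b3,left), free(right), robot_in(rmC)} \ {robot_in(rmC)} = {carry(b3,left), free(right)}
  ∪ pre   = {carry(b3,left), free(right)} ∪ {robot_in(rmA)}
          = {carry(b3,left), free(right), robot_in(rmA)}

== RESULT ==
["carry(b3,left)", "free(right)", "robot_in(rmA)"]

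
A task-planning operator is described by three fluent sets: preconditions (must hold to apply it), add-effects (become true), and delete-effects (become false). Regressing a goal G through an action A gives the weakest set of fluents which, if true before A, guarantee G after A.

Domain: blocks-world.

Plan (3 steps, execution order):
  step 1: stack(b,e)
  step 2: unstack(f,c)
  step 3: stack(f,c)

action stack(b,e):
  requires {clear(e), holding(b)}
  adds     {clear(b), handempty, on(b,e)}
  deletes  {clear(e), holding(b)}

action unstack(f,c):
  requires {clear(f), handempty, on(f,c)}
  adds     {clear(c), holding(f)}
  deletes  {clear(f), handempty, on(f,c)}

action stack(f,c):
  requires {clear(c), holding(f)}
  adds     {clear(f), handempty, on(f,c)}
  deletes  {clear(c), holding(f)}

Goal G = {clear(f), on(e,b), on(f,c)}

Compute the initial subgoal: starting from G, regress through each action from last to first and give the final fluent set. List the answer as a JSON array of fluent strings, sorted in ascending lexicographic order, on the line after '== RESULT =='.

Work backward from the goal:
  through step 3 (stack(f,c)): drop {clear(f), on(f,c)}, keep {on(e,b)}, require {clear(c), holding(f)}
    → {clear(c), holding(f), on(e,b)}
  through step 2 (unstack(f,c)): drop {clear(c), holding(f)}, keep {on(e,b)}, require {clear(f), handempty, on(f,c)}
    → {clear(f), handempty, on(e,b), on(f,c)}
  through step 1 (stack(b,e)): drop {handempty}, keep {clear(f), on(e,b), on(f,c)}, require {clear(e), holding(b)}
    → {clear(e), clear(f), holding(b), on(e,b), on(f,c)}

== RESULT ==
["clear(e)", "clear(f)", "holding(b)", "on(e,b)", "on(f,c)"]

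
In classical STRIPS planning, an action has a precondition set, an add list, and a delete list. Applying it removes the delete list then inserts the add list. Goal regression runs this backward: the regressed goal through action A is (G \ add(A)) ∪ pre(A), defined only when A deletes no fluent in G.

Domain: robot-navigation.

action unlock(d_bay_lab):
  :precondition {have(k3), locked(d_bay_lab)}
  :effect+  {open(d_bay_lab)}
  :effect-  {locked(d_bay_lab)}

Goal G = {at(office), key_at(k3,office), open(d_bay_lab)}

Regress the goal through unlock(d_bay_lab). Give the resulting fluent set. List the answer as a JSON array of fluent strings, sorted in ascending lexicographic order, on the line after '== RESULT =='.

Regress:
  G ∩ del = {}  (empty — regression defined)
  G \ add = {at(office), key_at(k3,office), open(d_bay_lab)} \ {open(d_bay_lab)} = {at(office), key_at(k3,office)}
  ∪ pre   = {at(office), key_at(k3,office)} ∪ {have(k3), locked(d_bay_lab)}
          = {at(office), have(k3), key_at(k3,office), locked(d_bay_lab)}

== RESULT ==
["at(office)", "have(k3)", "key_at(k3,office)", "locked(d_bay_lab)"]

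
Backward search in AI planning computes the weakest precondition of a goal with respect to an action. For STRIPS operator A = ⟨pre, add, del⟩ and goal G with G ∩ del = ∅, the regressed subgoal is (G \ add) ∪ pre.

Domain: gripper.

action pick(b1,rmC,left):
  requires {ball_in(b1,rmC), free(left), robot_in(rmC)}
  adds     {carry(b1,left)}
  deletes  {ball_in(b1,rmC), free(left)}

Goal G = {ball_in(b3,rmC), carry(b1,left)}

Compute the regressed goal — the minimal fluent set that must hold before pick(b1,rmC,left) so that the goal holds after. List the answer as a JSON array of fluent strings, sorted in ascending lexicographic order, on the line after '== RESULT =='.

Regress:
  G ∩ del = {}  (empty — regression defined)
  G \ add = {ball_in(b3,rmC), carry(b1,left)} \ {carry(b1,left)} = {ball_in(b3,rmC)}
  ∪ pre   = {ball_in(b3,rmC)} ∪ {ball_in(b1,rmC), free(left), robot_in(rmC)}
          = {ball_in(b1,rmC), ball_in(b3,rmC), free(left), robot_in(rmC)}

== RESULT ==
["ball_in(b1,rmC)", "ball_in(b3,rmC)", "free(left)", "robot_in(rmC)"]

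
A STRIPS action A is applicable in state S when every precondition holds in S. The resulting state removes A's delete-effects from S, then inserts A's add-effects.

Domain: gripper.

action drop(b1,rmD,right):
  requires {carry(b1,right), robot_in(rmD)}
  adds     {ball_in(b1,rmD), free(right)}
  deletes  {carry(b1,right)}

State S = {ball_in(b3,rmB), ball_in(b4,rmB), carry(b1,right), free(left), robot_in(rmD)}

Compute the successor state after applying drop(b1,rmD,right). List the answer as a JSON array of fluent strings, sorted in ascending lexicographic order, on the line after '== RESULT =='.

Compute (S \ del) ∪ add:
  pre ⊆ S: {carry(b1,right), robot_in(rmD)} ⊆ S  — applicable
  S \ del = {ball_in(b3,rmB), ball_in(b4,rmB), free(left), robot_in(rmD)}
  ∪ add   = {ball_in(b1,rmD), ball_in(b3,rmB), ball_in(b4,rmB), free(left), free(right), robot_in(rmD)}

== RESULT ==
["ball_in(b1,rmD)", "ball_in(b3,rmB)", "ball_in(b4,rmB)", "free(left)", "free(right)", "robot_in(rmD)"]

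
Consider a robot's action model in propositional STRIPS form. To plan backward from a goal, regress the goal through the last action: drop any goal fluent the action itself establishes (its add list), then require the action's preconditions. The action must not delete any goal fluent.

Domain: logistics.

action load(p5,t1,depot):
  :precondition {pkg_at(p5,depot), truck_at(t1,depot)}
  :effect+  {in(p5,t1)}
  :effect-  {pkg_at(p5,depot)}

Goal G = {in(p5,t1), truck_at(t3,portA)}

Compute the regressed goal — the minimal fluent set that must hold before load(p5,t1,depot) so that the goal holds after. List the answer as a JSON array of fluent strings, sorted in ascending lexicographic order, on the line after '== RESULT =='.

Compute (G \ add) ∪ pre:
  G ∩ del = {}  (empty — regression defined)
  G \ add = {in(p5,t1), truck_at(t3,portA)} \ {in(p5,t1)} = {truck_at(t3,portA)}
  ∪ pre   = {truck_at(t3,portA)} ∪ {pkg_at(p5,depot), truck_at(t1,depot)}
          = {pkg_at(p5,depot), truck_at(t1,depot), truck_at(t3,portA)}

== RESULT ==
["pkg_at(p5,depot)", "truck_at(t1,depot)", "truck_at(t3,portA)"]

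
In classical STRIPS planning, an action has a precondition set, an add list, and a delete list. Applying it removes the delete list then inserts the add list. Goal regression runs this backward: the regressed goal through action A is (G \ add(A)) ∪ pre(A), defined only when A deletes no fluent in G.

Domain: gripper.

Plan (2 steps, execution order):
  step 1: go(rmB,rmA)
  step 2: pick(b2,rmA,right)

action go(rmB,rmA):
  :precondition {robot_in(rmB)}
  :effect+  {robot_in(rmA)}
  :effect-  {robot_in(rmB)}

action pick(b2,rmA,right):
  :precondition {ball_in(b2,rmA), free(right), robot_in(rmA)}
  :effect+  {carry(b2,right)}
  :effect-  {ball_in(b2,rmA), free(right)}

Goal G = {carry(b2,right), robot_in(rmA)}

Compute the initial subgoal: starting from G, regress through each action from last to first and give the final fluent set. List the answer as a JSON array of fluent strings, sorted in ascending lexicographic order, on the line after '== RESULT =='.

Work backward from the goal:
  through step 2 (pick(b2,rmA,right)): drop {carry(b2,right)}, keep {robot_in(rmA)}, require {ball_in(b2,rmA), free(right), robot_in(rmA)}
    → {ball_in(b2,rmA), free(right), robot_in(rmA)}
  through step 1 (go(rmB,rmA)): drop {robot_in(rmA)}, keep {ball_in(b2,rmA), free(right)}, require {robot_in(rmB)}
    → {ball_in(b2,rmA), free(right), robot_in(rmB)}

== RESULT ==
["ball_in(b2,rmA)", "free(right)", "robot_in(rmB)"]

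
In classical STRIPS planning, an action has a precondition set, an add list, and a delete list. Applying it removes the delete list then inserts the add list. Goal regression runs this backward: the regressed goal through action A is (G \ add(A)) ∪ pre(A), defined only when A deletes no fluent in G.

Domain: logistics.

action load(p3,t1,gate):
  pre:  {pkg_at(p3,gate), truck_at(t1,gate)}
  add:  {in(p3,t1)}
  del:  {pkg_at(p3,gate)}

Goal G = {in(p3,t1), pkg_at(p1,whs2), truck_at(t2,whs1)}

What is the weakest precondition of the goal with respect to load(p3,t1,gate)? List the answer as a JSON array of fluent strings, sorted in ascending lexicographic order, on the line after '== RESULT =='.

Compute (G \ add) ∪ pre:
  G ∩ del = {}  (empty — regression defined)
  G \ add = {in(p3,t1), pkg_at(p1,whs2), truck_at(t2,whs1)} \ {in(p3,t1)} = {pkg_at(p1,whs2), truck_at(t2,whs1)}
  ∪ pre   = {pkg_at(p1,whs2), truck_at(t2,whs1)} ∪ {pkg_at(p3,gate), truck_at(t1,gate)}
          = {pkg_at(p1,whs2), pkg_at(p3,gate), truck_at(t1,gate), truck_at(t2,whs1)}

== RESULT ==
["pkg_at(p1,whs2)", "pkg_at(p3,gate)", "truck_at(t1,gate)", "truck_at(t2,whs1)"]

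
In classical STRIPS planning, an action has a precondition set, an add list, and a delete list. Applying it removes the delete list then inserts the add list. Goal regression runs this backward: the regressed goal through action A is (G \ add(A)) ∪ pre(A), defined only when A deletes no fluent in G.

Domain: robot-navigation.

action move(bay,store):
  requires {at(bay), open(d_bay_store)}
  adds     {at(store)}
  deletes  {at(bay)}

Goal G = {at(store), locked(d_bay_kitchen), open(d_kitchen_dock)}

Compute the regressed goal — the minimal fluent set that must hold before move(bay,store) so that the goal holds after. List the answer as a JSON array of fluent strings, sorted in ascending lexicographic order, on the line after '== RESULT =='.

Regress:
  G ∩ del = {}  (empty — regression defined)
  G \ add = {at(store), locked(d_bay_kitchen), open(d_kitchen_dock)} \ {at(store)} = {locked(d_bay_kitchen), open(d_kitchen_dock)}
  ∪ pre   = {locked(d_bay_kitchen), open(d_kitchen_dock)} ∪ {at(bay), open(d_bay_store)}
          = {at(bay), locked(d_bay_kitchen), open(d_bay_store), open(d_kitchen_dock)}

== RESULT ==
["at(bay)", "locked(d_bay_kitchen)", "open(d_bay_store)", "open(d_kitchen_dock)"]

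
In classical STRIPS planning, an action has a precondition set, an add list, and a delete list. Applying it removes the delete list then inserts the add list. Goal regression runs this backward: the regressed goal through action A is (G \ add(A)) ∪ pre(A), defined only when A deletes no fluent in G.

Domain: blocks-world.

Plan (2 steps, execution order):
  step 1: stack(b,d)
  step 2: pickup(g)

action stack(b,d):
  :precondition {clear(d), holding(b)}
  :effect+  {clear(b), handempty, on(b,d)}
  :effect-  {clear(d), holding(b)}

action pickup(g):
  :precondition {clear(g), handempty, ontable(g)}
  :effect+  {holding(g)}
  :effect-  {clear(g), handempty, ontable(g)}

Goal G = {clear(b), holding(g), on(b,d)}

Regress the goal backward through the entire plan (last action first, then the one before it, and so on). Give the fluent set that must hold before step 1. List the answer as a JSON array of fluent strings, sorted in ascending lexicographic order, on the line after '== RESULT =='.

Work backward from the goal:
  through step 2 (pickup(g)): drop {holding(g)}, keep {clear(b), on(b,d)}, require {clear(g), handempty, ontable(g)}
    → {clear(b), clear(g), handempty, on(b,d), ontable(g)}
  through step 1 (stack(b,d)): drop {clear(b), handempty, on(b,d)}, keep {clear(g), ontable(g)}, require {clear(d), holding(b)}
    → {clear(d), clear(g), holding(b), ontable(g)}

== RESULT ==
["clear(d)", "clear(g)", "holding(b)", "ontable(g)"]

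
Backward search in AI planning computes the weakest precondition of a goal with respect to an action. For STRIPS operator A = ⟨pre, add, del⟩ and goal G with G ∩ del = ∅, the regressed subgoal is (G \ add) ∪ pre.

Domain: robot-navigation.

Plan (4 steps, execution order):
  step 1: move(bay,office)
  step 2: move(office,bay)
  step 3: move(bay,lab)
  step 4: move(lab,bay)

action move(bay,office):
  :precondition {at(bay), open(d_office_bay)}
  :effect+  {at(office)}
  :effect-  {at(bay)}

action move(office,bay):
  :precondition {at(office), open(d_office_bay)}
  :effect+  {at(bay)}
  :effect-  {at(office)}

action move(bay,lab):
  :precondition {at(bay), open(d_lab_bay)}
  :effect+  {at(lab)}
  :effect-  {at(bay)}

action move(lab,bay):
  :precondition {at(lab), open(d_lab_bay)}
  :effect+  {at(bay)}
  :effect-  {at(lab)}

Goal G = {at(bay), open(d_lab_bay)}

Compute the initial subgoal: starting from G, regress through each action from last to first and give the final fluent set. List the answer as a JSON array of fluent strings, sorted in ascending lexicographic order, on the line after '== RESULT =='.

Regress step by step:
  through step 4 (move(lab,bay)): drop {at(bay)}, keep {open(d_lab_bay)}, require {at(lab), open(d_lab_bay)}
    → {at(lab), open(d_lab_bay)}
  through step 3 (move(bay,lab)): drop {at(lab)}, keep {open(d_lab_bay)}, require {at(bay), open(d_lab_bay)}
    → {at(bay), open(d_lab_bay)}
  through step 2 (move(office,bay)): drop {at(bay)}, keep {open(d_lab_bay)}, require {at(office), open(d_office_bay)}
    → {at(office), open(d_lab_bay), open(d_office_bay)}
  through step 1 (move(bay,office)): drop {at(office)}, keep {open(d_lab_bay), open(d_office_bay)}, require {at(bay), open(d_office_bay)}
    → {at(bay), open(d_lab_bay), open(d_office_bay)}

== RESULT ==
["at(bay)", "open(d_lab_bay)", "open(d_office_bay)"]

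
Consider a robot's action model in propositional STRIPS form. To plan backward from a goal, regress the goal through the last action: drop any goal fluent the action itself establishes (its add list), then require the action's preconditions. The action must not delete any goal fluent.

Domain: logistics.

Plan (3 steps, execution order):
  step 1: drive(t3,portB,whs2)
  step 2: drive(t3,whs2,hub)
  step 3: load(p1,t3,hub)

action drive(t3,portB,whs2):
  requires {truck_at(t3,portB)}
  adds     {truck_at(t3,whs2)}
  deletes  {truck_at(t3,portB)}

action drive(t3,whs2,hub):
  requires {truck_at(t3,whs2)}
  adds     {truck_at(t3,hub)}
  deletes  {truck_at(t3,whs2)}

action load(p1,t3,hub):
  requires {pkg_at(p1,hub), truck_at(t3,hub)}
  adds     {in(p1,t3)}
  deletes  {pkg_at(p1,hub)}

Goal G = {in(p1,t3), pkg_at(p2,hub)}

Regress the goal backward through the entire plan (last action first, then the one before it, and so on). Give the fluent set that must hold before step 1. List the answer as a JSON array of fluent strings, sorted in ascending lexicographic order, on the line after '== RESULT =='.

Work backward from the goal:
  through step 3 (load(p1,t3,hub)): drop {in(p1,t3)}, keep {pkg_at(p2,hub)}, require {pkg_at(p1,hub), truck_at(t3,hub)}
    → {pkg_at(p1,hub), pkg_at(p2,hub), truck_at(t3,hub)}
  through step 2 (drive(t3,whs2,hub)): drop {truck_at(t3,hub)}, keep {pkg_at(p1,hub), pkg_at(p2,hub)}, require {truck_at(t3,whs2)}
    → {pkg_at(p1,hub), pkg_at(p2,hub), truck_at(t3,whs2)}
  through step 1 (drive(t3,portB,whs2)): drop {truck_at(t3,whs2)}, keep {pkg_at(p1,hub), pkg_at(p2,hub)}, require {truck_at(t3,portB)}
    → {pkg_at(p1,hub), pkg_at(p2,hub), truck_at(t3,portB)}

== RESULT ==
["pkg_at(p1,hub)", "pkg_at(p2,hub)", "truck_at(t3,portB)"]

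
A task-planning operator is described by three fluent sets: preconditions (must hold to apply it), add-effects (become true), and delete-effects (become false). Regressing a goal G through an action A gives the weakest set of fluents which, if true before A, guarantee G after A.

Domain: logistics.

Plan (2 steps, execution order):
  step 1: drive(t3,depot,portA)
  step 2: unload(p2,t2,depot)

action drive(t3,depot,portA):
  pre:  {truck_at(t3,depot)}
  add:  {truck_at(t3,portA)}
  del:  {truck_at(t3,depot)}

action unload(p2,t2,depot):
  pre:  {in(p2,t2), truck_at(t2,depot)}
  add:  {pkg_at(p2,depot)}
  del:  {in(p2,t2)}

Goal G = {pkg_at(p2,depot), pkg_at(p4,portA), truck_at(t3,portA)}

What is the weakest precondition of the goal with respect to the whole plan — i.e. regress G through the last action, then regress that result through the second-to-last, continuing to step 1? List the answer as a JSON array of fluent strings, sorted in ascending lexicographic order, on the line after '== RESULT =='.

Work backward from the goal:
  through step 2 (unload(p2,t2,depot)): drop {pkg_at(p2,depot)}, keep {pkg_at(p4,portA), truck_at(t3,portA)}, require {in(p2,t2), truck_at(t2,depot)}
    → {in(p2,t2), pkg_at(p4,portA), truck_at(t2,depot), truck_at(t3,portA)}
  through step 1 (drive(t3,depot,portA)): drop {truck_at(t3,portA)}, keep {in(p2,t2), pkg_at(p4,portA), truck_at(t2,depot)}, require {truck_at(t3,depot)}
    → {in(p2,t2), pkg_at(p4,portA), truck_at(t2,depot), truck_at(t3,depot)}

== RESULT ==
["in(p2,t2)", "pkg_at(p4,portA)", "truck_at(t2,depot)", "truck_at(t3,depot)"]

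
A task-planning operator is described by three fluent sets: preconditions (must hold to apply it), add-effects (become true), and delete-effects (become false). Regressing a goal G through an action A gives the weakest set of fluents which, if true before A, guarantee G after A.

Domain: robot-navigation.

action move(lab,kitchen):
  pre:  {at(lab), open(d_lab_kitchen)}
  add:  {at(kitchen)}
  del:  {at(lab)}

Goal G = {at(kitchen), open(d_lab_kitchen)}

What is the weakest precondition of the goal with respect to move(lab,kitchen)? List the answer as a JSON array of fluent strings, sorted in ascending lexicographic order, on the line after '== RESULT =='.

Compute (G \ add) ∪ pre:
  G ∩ del = {}  (empty — regression defined)
  G \ add = {at(kitchen), open(d_lab_kitchen)} \ {at(kitchen)} = {open(d_lab_kitchen)}
  ∪ pre   = {open(d_lab_kitchen)} ∪ {at(lab), open(d_lab_kitchen)}
          = {at(lab), open(d_lab_kitchen)}

== RESULT ==
["at(lab)", "open(d_lab_kitchen)"]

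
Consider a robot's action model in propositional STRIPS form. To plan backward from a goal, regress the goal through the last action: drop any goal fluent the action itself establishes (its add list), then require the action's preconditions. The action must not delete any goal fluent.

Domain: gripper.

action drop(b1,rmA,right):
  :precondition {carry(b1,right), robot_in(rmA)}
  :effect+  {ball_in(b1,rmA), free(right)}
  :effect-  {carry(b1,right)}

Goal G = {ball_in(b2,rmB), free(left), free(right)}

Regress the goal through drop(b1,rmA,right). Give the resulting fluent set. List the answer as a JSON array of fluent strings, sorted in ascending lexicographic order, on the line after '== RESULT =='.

Compute (G \ add) ∪ pre:
  G ∩ del = {}  (empty — regression defined)
  G \ add = {ball_in(b2,rmB), free(left), free(right)} \ {ball_in(b1,rmA), free(right)} = {ball_in(b2,rmB), free(left)}
  ∪ pre   = {ball_in(b2,rmB), free(left)} ∪ {carry(b1,right), robot_in(rmA)}
          = {ball_in(b2,rmB), carry(b1,right), free(left), robot_in(rmA)}

== RESULT ==
["ball_in(b2,rmB)", "carry(b1,right)", "free(left)", "robot_in(rmA)"]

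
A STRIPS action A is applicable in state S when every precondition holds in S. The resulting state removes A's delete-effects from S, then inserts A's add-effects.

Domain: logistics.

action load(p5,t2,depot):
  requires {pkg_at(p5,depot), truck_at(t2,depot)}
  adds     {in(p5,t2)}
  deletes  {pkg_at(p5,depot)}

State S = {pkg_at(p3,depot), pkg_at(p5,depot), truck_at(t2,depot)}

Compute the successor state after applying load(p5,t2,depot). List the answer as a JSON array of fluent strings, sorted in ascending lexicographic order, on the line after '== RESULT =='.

Compute (S \ del) ∪ add:
  pre ⊆ S: {pkg_at(p5,depot), truck_at(t2,depot)} ⊆ S  — applicable
  S \ del = {pkg_at(p3,depot), truck_at(t2,depot)}
  ∪ add   = {in(p5,t2), pkg_at(p3,depot), truck_at(t2,depot)}

== RESULT ==
["in(p5,t2)", "pkg_at(p3,depot)", "truck_at(t2,depot)"]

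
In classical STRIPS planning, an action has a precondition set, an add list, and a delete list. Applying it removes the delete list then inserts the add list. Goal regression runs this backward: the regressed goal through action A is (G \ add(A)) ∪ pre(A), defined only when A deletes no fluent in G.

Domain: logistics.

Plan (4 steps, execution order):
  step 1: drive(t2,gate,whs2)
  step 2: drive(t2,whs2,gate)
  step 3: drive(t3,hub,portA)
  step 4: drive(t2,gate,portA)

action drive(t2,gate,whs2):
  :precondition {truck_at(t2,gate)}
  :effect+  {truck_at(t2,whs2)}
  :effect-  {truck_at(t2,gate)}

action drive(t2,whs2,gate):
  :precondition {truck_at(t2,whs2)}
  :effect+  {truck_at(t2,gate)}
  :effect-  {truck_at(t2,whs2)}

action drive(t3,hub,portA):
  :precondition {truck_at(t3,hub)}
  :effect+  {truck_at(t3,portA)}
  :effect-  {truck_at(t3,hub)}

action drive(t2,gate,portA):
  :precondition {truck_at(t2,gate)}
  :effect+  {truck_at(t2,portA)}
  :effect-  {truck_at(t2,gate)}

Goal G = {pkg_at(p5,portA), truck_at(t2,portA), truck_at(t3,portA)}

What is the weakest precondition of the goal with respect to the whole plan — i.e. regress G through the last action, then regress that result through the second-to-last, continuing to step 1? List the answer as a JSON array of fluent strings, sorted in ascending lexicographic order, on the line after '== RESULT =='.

Work backward from the goal:
  through step 4 (drive(t2,gate,portA)): drop {truck_at(t2,portA)}, keep {pkg_at(p5,portA), truck_at(t3,portA)}, require {truck_at(t2,gate)}
    → {pkg_at(p5,portA), truck_at(t2,gate), truck_at(t3,portA)}
  through step 3 (drive(t3,hub,portA)): drop {truck_at(t3,portA)}, keep {pkg_at(p5,portA), truck_at(t2,gate)}, require {truck_at(t3,hub)}
    → {pkg_at(p5,portA), truck_at(t2,gate), truck_at(t3,hub)}
  through step 2 (drive(t2,whs2,gate)): drop {truck_at(t2,gate)}, keep {pkg_at(p5,portA), truck_at(t3,hub)}, require {truck_at(t2,whs2)}
    → {pkg_at(p5,portA), truck_at(t2,whs2), truck_at(t3,hub)}
  through step 1 (drive(t2,gate,whs2)): drop {truck_at(t2,whs2)}, keep {pkg_at(p5,portA), truck_at(t3,hub)}, require {truck_at(t2,gate)}
    → {pkg_at(p5,portA), truck_at(t2,gate), truck_at(t3,hub)}

== RESULT ==
["pkg_at(p5,portA)", "truck_at(t2,gate)", "truck_at(t3,hub)"]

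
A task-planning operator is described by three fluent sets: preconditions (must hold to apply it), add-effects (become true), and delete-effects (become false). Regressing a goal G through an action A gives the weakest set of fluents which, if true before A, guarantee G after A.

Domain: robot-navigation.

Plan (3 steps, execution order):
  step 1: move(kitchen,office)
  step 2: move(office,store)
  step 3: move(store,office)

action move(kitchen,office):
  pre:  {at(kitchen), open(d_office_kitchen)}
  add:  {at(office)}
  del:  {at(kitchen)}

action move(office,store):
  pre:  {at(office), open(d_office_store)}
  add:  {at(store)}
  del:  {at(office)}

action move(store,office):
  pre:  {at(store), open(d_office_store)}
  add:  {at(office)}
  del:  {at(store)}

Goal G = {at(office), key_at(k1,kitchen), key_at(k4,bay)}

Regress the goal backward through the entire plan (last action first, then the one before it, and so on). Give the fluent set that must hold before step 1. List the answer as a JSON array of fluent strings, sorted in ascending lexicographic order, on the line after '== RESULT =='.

Regress step by step:
  through step 3 (move(store,office)): drop {at(office)}, keep {key_at(k1,kitchen), key_at(k4,bay)}, require {at(store), open(d_office_store)}
    → {at(store), key_at(k1,kitchen), key_at(k4,bay), open(d_office_store)}
  through step 2 (move(office,store)): drop {at(store)}, keep {key_at(k1,kitchen), key_at(k4,bay), open(d_office_store)}, require {at(office), open(d_office_store)}
    → {at(office), key_at(k1,kitchen), key_at(k4,bay), open(d_office_store)}
  through step 1 (move(kitchen,office)): drop {at(office)}, keep {key_at(k1,kitchen), key_at(k4,bay), open(d_office_store)}, require {at(kitchen), open(d_office_kitchen)}
    → {at(kitchen), key_at(k1,kitchen), key_at(k4,bay), open(d_office_kitchen), open(d_office_store)}

== RESULT ==
["at(kitchen)", "key_at(k1,kitchen)", "key_at(k4,bay)", "open(d_office_kitchen)", "open(d_office_store)"]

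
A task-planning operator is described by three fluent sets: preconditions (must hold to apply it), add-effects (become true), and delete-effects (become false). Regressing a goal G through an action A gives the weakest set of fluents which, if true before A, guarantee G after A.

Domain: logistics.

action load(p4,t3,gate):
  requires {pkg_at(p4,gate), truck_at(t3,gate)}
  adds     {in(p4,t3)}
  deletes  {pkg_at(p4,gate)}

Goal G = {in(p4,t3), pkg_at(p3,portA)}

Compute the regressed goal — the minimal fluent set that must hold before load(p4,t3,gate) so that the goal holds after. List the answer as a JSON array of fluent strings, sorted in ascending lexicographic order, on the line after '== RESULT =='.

Regress:
  G ∩ del = {}  (empty — regression defined)
  G \ add = {in(p4,t3), pkg_at(p3,portA)} \ {in(p4,t3)} = {pkg_at(p3,portA)}
  ∪ pre   = {pkg_at(p3,portA)} ∪ {pkg_at(p4,gate), truck_at(t3,gate)}
          = {pkg_at(p3,portA), pkg_at(p4,gate), truck_at(t3,gate)}

== RESULT ==
["pkg_at(p3,portA)", "pkg_at(p4,gate)", "truck_at(t3,gate)"]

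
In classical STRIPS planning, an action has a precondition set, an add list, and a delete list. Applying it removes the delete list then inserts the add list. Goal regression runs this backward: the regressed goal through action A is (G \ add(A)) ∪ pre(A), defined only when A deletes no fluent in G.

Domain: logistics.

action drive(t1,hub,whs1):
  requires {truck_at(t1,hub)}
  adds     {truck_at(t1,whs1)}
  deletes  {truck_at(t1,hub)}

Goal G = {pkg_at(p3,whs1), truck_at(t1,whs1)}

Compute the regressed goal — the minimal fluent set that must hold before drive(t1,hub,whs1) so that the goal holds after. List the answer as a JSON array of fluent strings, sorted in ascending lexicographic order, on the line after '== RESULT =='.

Regress:
  G ∩ del = {}  (empty — regression defined)
  G \ add = {pkg_at(p3,whs1), truck_at(t1,whs1)} \ {truck_at(t1,whs1)} = {pkg_at(p3,whs1)}
  ∪ pre   = {pkg_at(p3,whs1)} ∪ {truck_at(t1,hub)}
          = {pkg_at(p3,whs1), truck_at(t1,hub)}

== RESULT ==
["pkg_at(p3,whs1)", "truck_at(t1,hub)"]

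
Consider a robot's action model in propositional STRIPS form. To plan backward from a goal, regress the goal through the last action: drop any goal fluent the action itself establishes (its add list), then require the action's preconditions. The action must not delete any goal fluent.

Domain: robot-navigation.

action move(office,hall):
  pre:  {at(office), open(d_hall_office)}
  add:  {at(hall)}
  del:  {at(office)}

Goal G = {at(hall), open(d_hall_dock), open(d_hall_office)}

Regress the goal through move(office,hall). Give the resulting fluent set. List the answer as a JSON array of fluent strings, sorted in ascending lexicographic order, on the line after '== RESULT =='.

Compute (G \ add) ∪ pre:
  G ∩ del = {}  (empty — regression defined)
  G \ add = {at(hall), open(d_hall_dock), open(d_hall_office)} \ {at(hall)} = {open(d_hall_dock), open(d_hall_office)}
  ∪ pre   = {open(d_hall_dock), open(d_hall_office)} ∪ {at(office), open(d_hall_office)}
          = {at(office), open(d_hall_dock), open(d_hall_office)}

== RESULT ==
["at(office)", "open(d_hall_dock)", "open(d_hall_office)"]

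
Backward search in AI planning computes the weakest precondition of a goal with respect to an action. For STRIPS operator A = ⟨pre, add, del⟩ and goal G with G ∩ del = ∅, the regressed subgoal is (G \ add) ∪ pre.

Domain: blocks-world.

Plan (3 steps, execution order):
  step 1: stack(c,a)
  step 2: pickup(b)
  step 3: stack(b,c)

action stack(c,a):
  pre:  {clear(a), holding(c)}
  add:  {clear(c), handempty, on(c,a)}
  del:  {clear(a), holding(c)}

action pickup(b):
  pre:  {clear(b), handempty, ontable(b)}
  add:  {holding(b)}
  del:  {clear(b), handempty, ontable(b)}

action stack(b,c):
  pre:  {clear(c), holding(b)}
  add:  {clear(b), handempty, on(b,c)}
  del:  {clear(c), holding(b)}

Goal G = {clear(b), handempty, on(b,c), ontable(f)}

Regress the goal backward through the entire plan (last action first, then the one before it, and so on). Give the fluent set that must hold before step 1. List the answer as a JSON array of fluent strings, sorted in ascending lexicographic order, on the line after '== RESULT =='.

Work backward from the goal:
  through step 3 (stack(b,c)): drop {clear(b), handempty, on(b,c)}, keep {ontable(f)}, require {clear(c), holding(b)}
    → {clear(c), holding(b), ontable(f)}
  through step 2 (pickup(b)): drop {holding(b)}, keep {clear(c), ontable(f)}, require {clear(b), handempty, ontable(b)}
    → {clear(b), clear(c), handempty, ontable(b), ontable(f)}
  through step 1 (stack(c,a)): drop {clear(c), handempty}, keep {clear(b), ontable(b), ontable(f)}, require {clear(a), holding(c)}
    → {clear(a), clear(b), holding(c), ontable(b), ontable(f)}

== RESULT ==
["clear(a)", "clear(b)", "holding(c)", "ontable(b)", "ontable(f)"]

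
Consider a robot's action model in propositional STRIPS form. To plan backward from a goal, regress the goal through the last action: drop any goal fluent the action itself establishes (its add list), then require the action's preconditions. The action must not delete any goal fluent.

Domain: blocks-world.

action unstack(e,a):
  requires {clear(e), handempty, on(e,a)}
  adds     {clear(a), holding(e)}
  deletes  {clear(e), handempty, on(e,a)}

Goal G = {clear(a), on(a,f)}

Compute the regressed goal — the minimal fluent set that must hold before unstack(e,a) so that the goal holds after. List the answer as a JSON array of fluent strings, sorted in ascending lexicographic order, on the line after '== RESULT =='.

Regress:
  G ∩ del = {}  (empty — regression defined)
  G \ add = {clear(a), on(a,f)} \ {clear(a), holding(e)} = {on(a,f)}
  ∪ pre   = {on(a,f)} ∪ {clear(e), handempty, on(e,a)}
          = {clear(e), handempty, on(a,f), on(e,a)}

== RESULT ==
["clear(e)", "handempty", "on(a,f)", "on(e,a)"]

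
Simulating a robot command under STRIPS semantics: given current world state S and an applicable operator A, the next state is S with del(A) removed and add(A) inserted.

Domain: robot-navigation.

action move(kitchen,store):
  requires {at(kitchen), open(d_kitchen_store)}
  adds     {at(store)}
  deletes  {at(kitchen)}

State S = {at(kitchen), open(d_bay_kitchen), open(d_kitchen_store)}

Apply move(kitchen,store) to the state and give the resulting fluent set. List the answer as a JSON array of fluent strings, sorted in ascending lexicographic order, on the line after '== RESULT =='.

Progress:
  pre ⊆ S: {at(kitchen), open(d_kitchen_store)} ⊆ S  — applicable
  S \ del = {open(d_bay_kitchen), open(d_kitchen_store)}
  ∪ add   = {at(store), open(d_bay_kitchen), open(d_kitchen_store)}

== RESULT ==
["at(store)", "open(d_bay_kitchen)", "open(d_kitchen_store)"]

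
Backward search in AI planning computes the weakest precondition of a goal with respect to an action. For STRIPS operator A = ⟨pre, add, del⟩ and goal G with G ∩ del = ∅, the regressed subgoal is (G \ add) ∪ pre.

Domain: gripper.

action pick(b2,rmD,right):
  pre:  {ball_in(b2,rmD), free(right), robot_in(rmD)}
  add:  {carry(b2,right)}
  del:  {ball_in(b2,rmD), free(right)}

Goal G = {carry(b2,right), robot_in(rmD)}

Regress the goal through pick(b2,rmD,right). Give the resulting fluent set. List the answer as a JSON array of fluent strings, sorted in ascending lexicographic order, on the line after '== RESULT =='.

Regress:
  G ∩ del = {}  (empty — regression defined)
  G \ add = {carry(b2,right), robot_in(rmD)} \ {carry(b2,right)} = {robot_in(rmD)}
  ∪ pre   = {robot_in(rmD)} ∪ {ball_in(b2,rmD), free(right), robot_in(rmD)}
          = {ball_in(b2,rmD), free(right), robot_in(rmD)}

== RESULT ==
["ball_in(b2,rmD)", "free(right)", "robot_in(rmD)"]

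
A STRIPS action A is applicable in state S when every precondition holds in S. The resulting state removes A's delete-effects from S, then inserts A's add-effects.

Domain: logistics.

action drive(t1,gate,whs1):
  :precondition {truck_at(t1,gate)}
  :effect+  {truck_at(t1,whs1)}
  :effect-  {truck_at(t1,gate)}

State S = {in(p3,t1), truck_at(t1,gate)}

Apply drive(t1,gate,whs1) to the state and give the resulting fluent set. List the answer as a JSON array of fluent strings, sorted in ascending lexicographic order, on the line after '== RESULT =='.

Progress:
  pre ⊆ S: {truck_at(t1,gate)} ⊆ S  — applicable
  S \ del = {in(p3,t1)}
  ∪ add   = {in(p3,t1), truck_at(t1,whs1)}

== RESULT ==
["in(p3,t1)", "truck_at(t1,whs1)"]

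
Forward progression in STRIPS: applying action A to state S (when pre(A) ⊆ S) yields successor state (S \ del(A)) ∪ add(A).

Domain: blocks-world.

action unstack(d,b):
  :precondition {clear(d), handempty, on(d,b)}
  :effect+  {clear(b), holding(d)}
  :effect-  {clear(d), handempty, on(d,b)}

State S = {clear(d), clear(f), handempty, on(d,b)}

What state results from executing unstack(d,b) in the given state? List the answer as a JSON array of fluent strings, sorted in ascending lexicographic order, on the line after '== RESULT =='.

Compute (S \ del) ∪ add:
  pre ⊆ S: {clear(d), handempty, on(d,b)} ⊆ S  — applicable
  S \ del = {clear(f)}
  ∪ add   = {clear(b), clear(f), holding(d)}

== RESULT ==
["clear(b)", "clear(f)", "holding(d)"]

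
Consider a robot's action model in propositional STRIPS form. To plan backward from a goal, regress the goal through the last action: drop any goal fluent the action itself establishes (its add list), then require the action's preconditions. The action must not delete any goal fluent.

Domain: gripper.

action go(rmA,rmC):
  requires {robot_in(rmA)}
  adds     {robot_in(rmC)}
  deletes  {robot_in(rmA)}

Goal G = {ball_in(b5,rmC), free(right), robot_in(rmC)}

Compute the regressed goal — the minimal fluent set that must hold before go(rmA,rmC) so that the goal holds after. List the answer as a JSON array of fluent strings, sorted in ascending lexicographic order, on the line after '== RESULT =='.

Regress:
  G ∩ del = {}  (empty — regression defined)
  G \ add = {ball_in(b5,rmC), free(right), robot_in(rmC)} \ {robot_in(rmC)} = {ball_in(b5,rmC), free(right)}
  ∪ pre   = {ball_in(b5,rmC), free(right)} ∪ {robot_in(rmA)}
          = {ball_in(b5,rmC), free(right), robot_in(rmA)}

== RESULT ==
["ball_in(b5,rmC)", "free(right)", "robot_in(rmA)"]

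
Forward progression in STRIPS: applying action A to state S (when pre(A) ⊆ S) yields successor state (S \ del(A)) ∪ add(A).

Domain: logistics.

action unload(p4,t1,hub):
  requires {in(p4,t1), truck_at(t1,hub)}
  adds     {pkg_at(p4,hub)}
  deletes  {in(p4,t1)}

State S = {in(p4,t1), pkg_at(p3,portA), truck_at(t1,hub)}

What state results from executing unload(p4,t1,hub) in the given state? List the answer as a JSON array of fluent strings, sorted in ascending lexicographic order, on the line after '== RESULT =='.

Compute (S \ del) ∪ add:
  pre ⊆ S: {in(p4,t1), truck_at(t1,hub)} ⊆ S  — applicable
  S \ del = {pkg_at(p3,portA), truck_at(t1,hub)}
  ∪ add   = {pkg_at(p3,portA), pkg_at(p4,hub), truck_at(t1,hub)}

== RESULT ==
["pkg_at(p3,portA)", "pkg_at(p4,hub)", "truck_at(t1,hub)"]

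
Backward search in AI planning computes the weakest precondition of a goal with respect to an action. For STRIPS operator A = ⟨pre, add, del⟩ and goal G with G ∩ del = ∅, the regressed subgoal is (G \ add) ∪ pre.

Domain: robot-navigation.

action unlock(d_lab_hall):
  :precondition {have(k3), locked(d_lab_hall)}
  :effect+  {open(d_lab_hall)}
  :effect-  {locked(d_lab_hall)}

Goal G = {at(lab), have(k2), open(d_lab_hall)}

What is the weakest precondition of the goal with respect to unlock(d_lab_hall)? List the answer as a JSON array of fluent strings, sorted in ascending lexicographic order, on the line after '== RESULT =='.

Regress:
  G ∩ del = {}  (empty — regression defined)
  G \ add = {at(lab), have(k2), open(d_lab_hall)} \ {open(d_lab_hall)} = {at(lab), have(k2)}
  ∪ pre   = {at(lab), have(k2)} ∪ {have(k3), locked(d_lab_hall)}
          = {at(lab), have(k2), have(k3), locked(d_lab_hall)}

== RESULT ==
["at(lab)", "have(k2)", "have(k3)", "locked(d_lab_hall)"]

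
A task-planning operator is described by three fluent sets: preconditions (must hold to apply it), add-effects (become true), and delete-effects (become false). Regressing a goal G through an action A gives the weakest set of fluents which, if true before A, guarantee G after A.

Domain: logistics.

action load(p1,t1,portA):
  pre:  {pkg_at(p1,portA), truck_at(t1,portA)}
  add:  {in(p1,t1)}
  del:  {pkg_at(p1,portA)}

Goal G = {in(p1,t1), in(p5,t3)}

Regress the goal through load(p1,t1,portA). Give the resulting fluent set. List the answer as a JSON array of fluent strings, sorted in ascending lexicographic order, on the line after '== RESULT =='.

Regress:
  G ∩ del = {}  (empty — regression defined)
  G \ add = {in(p1,t1), in(p5,t3)} \ {in(p1,t1)} = {in(p5,t3)}
  ∪ pre   = {in(p5,t3)} ∪ {pkg_at(p1,portA), truck_at(t1,portA)}
          = {in(p5,t3), pkg_at(p1,portA), truck_at(t1,portA)}

== RESULT ==
["in(p5,t3)", "pkg_at(p1,portA)", "truck_at(t1,portA)"]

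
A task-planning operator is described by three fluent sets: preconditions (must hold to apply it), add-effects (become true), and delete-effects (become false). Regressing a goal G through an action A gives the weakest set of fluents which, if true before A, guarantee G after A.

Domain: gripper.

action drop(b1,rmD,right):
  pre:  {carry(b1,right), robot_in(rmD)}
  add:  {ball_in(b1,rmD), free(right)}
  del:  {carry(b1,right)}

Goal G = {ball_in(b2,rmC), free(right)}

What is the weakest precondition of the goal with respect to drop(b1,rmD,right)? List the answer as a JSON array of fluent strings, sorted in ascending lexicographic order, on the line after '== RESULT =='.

Compute (G \ add) ∪ pre:
  G ∩ del = {}  (empty — regression defined)
  G \ add = {ball_in(b2,rmC), free(right)} \ {ball_in(b1,rmD), free(right)} = {ball_in(b2,rmC)}
  ∪ pre   = {ball_in(b2,rmC)} ∪ {carry(b1,right), robot_in(rmD)}
          = {ball_in(b2,rmC), carry(b1,right), robot_in(rmD)}

== RESULT ==
["ball_in(b2,rmC)", "carry(b1,right)", "robot_in(rmD)"]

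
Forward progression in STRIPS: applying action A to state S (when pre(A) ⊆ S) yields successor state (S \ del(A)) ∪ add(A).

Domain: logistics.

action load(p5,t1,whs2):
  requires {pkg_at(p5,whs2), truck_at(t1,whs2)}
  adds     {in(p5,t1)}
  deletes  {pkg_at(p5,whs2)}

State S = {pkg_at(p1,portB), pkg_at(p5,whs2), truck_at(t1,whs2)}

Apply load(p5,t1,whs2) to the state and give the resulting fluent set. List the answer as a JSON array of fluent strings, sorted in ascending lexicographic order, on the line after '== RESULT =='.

Compute (S \ del) ∪ add:
  pre ⊆ S: {pkg_at(p5,whs2), truck_at(t1,whs2)} ⊆ S  — applicable
  S \ del = {pkg_at(p1,portB), truck_at(t1,whs2)}
  ∪ add   = {in(p5,t1), pkg_at(p1,portB), truck_at(t1,whs2)}

== RESULT ==
["in(p5,t1)", "pkg_at(p1,portB)", "truck_at(t1,whs2)"]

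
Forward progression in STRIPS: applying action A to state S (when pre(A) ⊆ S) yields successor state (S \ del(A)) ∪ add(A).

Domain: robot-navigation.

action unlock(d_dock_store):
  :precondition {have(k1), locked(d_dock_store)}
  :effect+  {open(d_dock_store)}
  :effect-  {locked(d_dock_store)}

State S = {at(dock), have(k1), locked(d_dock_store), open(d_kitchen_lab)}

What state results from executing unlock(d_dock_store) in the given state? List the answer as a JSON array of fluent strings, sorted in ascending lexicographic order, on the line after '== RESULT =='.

Progress:
  pre ⊆ S: {have(k1), locked(d_dock_store)} ⊆ S  — applicable
  S \ del = {at(dock), have(k1), open(d_kitchen_lab)}
  ∪ add   = {at(dock), have(k1), open(d_dock_store), open(d_kitchen_lab)}

== RESULT ==
["at(dock)", "have(k1)", "open(d_dock_store)", "open(d_kitchen_lab)"]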